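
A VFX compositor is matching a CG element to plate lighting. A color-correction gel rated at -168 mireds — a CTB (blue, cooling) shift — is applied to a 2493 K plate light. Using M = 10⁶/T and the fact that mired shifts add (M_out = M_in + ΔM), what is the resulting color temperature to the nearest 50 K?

M_in = 10⁶/2493 = 401.12 mireds.
M_out = 401.12 + (-168) = 233.12 mireds.
T_out = 10⁶/233.12 = 4289.6 K → 4300 K.

4300 K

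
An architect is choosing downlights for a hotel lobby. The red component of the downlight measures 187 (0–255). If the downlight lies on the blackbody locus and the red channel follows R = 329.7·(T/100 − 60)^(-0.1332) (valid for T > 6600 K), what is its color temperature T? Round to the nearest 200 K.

13000 K

(t − 60)^(-0.1332) = 187/329.7 = 0.56718.
t − 60 = 0.56718^(1/-0.1332) = 0.56718^(-7.508) = 70.620, so t = 130.620.
T = 100·t = 13062 K → 13000 K to the nearest 200 K.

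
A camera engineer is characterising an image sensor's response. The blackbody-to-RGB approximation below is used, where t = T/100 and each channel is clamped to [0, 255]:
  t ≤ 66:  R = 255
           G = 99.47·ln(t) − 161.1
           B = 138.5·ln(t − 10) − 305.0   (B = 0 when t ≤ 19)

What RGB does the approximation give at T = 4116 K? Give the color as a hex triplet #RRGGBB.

t = 4116/100 = 41.16; the t ≤ 66 branch applies.
R = 255 by definition for t ≤ 66.
G = 99.47·ln 41.16 − 161.1 = 99.47·3.7175 − 161.1 = 208.676.
B = 138.5·ln(41.16 − 10) − 305.0 = 138.5·ln 31.16 − 305.0 = 138.5·3.4391 − 305.0 = 171.320.
Rounded: (255, 209, 171).
In hex: #FFD1AB.

#FFD1AB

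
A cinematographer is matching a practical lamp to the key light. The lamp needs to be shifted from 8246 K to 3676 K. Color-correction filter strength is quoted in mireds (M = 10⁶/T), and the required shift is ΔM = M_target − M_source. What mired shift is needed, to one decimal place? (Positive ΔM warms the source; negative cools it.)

+150.8 mireds

M_source = 10⁶/8246 = 121.271; M_target = 10⁶/3676 = 272.035.
ΔM = 272.035 − 121.271 = 150.764 → +150.8 mireds, a warming shift.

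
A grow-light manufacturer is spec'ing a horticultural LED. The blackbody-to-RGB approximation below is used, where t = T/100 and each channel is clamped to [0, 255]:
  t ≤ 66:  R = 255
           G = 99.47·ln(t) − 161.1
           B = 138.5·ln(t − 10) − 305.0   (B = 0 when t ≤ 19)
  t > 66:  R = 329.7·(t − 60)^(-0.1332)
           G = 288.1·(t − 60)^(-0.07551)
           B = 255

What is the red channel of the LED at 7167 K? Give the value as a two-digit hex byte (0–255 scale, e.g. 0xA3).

0xEE

t = 7167/100 = 71.67; the t > 66 branch applies.
R = 329.7·(71.67 − 60)^(-0.1332) = 329.7·11.67^(-0.1332) = 329.7·0.72089 = 237.676.
Rounded: 238; in hex, 0xEE.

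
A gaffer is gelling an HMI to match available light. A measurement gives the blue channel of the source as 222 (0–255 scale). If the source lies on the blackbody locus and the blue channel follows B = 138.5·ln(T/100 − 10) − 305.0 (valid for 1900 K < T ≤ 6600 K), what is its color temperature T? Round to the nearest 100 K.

5500 K

ln(t − 10) = (222 + 305.0) / 138.5 = 3.8051.
t − 10 = e^3.8051 = 44.928, so t = 54.928.
T = 100·t = 5493 K → 5500 K to the nearest 100 K.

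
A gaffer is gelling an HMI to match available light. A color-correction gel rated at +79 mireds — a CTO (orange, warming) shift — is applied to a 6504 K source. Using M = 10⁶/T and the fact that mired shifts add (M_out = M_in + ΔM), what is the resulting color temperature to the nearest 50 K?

4300 K

M_in = 10⁶/6504 = 153.75 mireds.
M_out = 153.75 + (+79) = 232.75 mireds.
T_out = 10⁶/232.75 = 4296.4 K → 4300 K.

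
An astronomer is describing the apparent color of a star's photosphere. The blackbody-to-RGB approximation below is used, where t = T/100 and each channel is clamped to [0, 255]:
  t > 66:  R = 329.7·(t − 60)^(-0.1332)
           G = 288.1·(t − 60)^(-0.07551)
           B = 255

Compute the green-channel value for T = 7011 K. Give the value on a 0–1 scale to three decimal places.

t = 7011/100 = 70.11; the t > 66 branch applies.
G = 288.1·(70.11 − 60)^(-0.07551) = 288.1·10.11^(-0.07551) = 288.1·0.83971 = 241.922.
On a 0–1 scale: 241.922/255 = 0.9487 → 0.949.

0.949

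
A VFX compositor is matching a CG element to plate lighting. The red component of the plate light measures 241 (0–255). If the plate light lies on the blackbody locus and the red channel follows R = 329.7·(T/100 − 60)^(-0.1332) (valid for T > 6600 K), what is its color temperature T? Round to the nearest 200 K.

7000 K

(t − 60)^(-0.1332) = 241/329.7 = 0.73097.
t − 60 = 0.73097^(1/-0.1332) = 0.73097^(-7.508) = 10.514, so t = 70.514.
T = 100·t = 7051 K → 7000 K to the nearest 200 K.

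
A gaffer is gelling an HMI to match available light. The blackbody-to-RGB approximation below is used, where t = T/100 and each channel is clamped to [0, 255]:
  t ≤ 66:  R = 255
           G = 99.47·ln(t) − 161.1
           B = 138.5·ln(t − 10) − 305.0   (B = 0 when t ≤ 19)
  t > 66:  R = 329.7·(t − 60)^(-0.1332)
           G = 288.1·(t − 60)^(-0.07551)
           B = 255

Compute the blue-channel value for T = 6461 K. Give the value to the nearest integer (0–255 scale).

249

t = 6461/100 = 64.61; the t ≤ 66 branch applies.
B = 138.5·ln(64.61 − 10) − 305.0 = 138.5·ln 54.61 − 305.0 = 138.5·4.0002 − 305.0 = 249.030.
Rounded: 249.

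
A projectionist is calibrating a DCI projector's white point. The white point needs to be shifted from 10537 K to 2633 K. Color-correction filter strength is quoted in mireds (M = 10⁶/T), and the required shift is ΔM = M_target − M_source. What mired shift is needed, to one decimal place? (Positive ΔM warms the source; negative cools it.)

M_source = 10⁶/10537 = 94.904; M_target = 10⁶/2633 = 379.795.
ΔM = 379.795 − 94.904 = 284.891 → +284.9 mireds, a warming shift.

+284.9 mireds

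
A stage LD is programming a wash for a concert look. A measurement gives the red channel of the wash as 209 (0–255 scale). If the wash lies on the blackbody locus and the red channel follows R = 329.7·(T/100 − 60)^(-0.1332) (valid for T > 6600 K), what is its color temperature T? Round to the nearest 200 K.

(t − 60)^(-0.1332) = 209/329.7 = 0.63391.
t − 60 = 0.63391^(1/-0.1332) = 0.63391^(-7.508) = 30.639, so t = 90.639.
T = 100·t = 9064 K → 9000 K to the nearest 200 K.

9000 K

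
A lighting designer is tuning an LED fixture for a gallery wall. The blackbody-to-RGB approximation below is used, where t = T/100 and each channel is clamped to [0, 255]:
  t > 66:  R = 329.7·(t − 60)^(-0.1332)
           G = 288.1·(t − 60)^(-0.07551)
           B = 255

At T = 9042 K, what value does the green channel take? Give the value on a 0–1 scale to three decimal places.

t = 9042/100 = 90.42; the t > 66 branch applies.
G = 288.1·(90.42 − 60)^(-0.07551) = 288.1·30.42^(-0.07551) = 288.1·0.77269 = 222.613.
On a 0–1 scale: 222.613/255 = 0.8730 → 0.873.

0.873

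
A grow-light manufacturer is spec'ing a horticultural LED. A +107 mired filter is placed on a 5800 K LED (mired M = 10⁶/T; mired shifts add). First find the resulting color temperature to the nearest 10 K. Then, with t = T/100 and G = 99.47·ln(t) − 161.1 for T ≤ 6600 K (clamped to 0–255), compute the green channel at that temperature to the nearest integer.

195

M_in = 10⁶/5800 = 172.41; M_out = 172.41 + (+107) = 279.41.
T_out = 10⁶/279.41 = 3578.9 K → 3580 K; t = 35.8.
G = 99.47·ln 35.8 − 161.1 = 99.47·3.5779 − 161.1 = 194.798.
Rounded: 195.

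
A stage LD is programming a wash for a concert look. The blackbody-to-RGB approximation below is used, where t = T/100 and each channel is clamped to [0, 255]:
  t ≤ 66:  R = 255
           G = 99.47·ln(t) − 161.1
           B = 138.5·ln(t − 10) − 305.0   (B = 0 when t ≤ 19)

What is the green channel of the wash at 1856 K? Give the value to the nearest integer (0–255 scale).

129

t = 1856/100 = 18.56; the t ≤ 66 branch applies.
G = 99.47·ln 18.56 − 161.1 = 99.47·2.9210 − 161.1 = 129.453.
Rounded: 129.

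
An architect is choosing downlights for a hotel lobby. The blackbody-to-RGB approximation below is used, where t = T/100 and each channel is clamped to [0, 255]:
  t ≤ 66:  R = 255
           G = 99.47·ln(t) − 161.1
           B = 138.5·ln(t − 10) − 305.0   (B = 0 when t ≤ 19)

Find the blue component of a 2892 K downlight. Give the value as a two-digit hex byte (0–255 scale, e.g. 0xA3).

0x66

t = 2892/100 = 28.92; the t ≤ 66 branch applies.
B = 138.5·ln(28.92 − 10) − 305.0 = 138.5·ln 18.92 − 305.0 = 138.5·2.9402 − 305.0 = 102.220.
Rounded: 102; in hex, 0x66.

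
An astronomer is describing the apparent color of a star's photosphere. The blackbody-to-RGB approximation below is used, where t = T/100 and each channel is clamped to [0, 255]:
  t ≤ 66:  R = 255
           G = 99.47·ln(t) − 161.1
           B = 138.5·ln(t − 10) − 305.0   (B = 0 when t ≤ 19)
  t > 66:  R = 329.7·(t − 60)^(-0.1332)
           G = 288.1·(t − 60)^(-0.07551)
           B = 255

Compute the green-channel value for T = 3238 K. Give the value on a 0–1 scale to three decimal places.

t = 3238/100 = 32.38; the t ≤ 66 branch applies.
G = 99.47·ln 32.38 − 161.1 = 99.47·3.4775 − 161.1 = 184.811.
On a 0–1 scale: 184.811/255 = 0.7247 → 0.725.

0.725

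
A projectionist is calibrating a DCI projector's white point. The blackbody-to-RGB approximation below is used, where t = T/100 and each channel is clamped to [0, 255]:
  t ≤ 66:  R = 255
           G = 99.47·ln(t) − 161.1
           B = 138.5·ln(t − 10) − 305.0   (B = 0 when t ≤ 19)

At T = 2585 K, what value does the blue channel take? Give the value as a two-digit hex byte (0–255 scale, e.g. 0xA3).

0x4E

t = 2585/100 = 25.85; the t ≤ 66 branch applies.
B = 138.5·ln(25.85 − 10) − 305.0 = 138.5·ln 15.85 − 305.0 = 138.5·2.7632 − 305.0 = 77.699.
Rounded: 78; in hex, 0x4E.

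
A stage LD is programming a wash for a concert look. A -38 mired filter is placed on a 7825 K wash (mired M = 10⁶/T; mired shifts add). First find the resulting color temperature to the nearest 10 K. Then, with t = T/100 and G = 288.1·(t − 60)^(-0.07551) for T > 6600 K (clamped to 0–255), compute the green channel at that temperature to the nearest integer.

214

M_in = 10⁶/7825 = 127.80; M_out = 127.80 + (-38) = 89.80.
T_out = 10⁶/89.80 = 11136.4 K → 11140 K; t = 111.4.
G = 288.1·(111.4 − 60)^(-0.07551) = 288.1·51.4^(-0.07551) = 288.1·0.74269 = 213.968.
Rounded: 214.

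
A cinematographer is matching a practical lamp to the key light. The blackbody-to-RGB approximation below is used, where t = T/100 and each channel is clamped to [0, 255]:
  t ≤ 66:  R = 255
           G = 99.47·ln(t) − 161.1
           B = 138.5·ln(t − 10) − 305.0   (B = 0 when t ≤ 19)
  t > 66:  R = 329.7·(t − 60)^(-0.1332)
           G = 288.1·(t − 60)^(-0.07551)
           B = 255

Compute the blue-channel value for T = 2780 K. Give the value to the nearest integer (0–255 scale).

94

t = 2780/100 = 27.8; the t ≤ 66 branch applies.
B = 138.5·ln(27.8 − 10) − 305.0 = 138.5·ln 17.8 − 305.0 = 138.5·2.8792 − 305.0 = 93.769.
Rounded: 94.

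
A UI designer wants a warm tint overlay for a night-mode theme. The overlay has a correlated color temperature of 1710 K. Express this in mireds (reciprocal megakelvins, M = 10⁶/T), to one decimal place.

584.8 mireds

M = 10⁶ / 1710 = 584.795 → 584.8 mireds.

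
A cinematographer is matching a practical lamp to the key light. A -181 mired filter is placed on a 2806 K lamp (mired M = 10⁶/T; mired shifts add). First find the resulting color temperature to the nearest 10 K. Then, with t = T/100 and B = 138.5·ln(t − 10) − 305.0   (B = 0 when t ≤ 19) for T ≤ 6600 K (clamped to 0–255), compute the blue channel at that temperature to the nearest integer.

228

M_in = 10⁶/2806 = 356.38; M_out = 356.38 + (-181) = 175.38.
T_out = 10⁶/175.38 = 5701.9 K → 5700 K; t = 57.
B = 138.5·ln(57 − 10) − 305.0 = 138.5·ln 47 − 305.0 = 138.5·3.8501 − 305.0 = 228.245.
Rounded: 228.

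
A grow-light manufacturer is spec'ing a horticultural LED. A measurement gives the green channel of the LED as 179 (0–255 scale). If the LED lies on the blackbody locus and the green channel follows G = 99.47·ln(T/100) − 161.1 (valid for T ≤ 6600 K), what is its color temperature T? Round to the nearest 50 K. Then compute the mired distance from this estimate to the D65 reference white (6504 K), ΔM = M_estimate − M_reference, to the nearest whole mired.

+174 mireds

ln t = (179 + 161.1) / 99.47 = 3.4191.
t = e^3.4191 = 30.543.
T = 100·t = 3054 K → 3050 K to the nearest 50 K.
M_estimate = 10⁶/3050 = 327.87; M_reference = 10⁶/6504 = 153.75.
ΔM = 327.87 − 153.75 = 174.12 → +174 mireds.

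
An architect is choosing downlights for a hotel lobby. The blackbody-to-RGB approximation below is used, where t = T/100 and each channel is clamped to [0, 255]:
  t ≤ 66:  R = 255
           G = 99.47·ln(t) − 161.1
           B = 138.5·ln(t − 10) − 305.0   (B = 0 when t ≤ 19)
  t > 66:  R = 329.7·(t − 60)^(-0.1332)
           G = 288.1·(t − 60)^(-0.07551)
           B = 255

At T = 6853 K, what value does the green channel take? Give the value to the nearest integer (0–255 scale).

t = 6853/100 = 68.53; the t > 66 branch applies.
G = 288.1·(68.53 − 60)^(-0.07551) = 288.1·8.53^(-0.07551) = 288.1·0.85056 = 245.046.
Rounded: 245.

245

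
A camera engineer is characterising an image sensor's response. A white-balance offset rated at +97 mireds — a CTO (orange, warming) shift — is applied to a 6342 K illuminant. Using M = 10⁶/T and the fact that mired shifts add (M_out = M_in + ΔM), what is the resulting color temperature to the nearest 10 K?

M_in = 10⁶/6342 = 157.68 mireds.
M_out = 157.68 + (+97) = 254.68 mireds.
T_out = 10⁶/254.68 = 3926.5 K → 3930 K.

3930 K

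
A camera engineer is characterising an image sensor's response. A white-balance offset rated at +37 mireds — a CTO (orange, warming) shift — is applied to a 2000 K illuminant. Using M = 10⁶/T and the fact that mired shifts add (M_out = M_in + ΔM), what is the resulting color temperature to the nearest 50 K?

M_in = 10⁶/2000 = 500.00 mireds.
M_out = 500.00 + (+37) = 537.00 mireds.
T_out = 10⁶/537.00 = 1862.2 K → 1850 K.

1850 K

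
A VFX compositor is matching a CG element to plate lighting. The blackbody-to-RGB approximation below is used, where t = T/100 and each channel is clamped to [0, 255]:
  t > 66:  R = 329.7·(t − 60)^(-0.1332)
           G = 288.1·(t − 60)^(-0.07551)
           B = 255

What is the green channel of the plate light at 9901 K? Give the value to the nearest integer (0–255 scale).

t = 9901/100 = 99.01; the t > 66 branch applies.
G = 288.1·(99.01 − 60)^(-0.07551) = 288.1·39.01^(-0.07551) = 288.1·0.75832 = 218.471.
Rounded: 218.

218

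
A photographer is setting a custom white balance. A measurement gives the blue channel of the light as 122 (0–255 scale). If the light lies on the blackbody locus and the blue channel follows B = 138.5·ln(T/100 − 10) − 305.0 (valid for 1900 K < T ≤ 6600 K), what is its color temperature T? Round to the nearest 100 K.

ln(t − 10) = (122 + 305.0) / 138.5 = 3.0830.
t − 10 = e^3.0830 = 21.824, so t = 31.824.
T = 100·t = 3182 K → 3200 K to the nearest 100 K.

3200 K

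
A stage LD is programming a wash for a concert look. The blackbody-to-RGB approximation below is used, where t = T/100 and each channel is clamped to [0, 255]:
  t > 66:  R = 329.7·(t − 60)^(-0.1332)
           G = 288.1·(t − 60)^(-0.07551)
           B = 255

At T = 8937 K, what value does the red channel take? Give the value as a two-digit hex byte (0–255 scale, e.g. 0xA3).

t = 8937/100 = 89.37; the t > 66 branch applies.
R = 329.7·(89.37 − 60)^(-0.1332) = 329.7·29.37^(-0.1332) = 329.7·0.63749 = 210.181.
Rounded: 210; in hex, 0xD2.

0xD2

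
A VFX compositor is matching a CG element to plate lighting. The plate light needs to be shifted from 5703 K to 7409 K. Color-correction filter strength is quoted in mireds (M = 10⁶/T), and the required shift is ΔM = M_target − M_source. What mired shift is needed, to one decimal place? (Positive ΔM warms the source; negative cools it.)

-40.4 mireds

M_source = 10⁶/5703 = 175.346; M_target = 10⁶/7409 = 134.971.
ΔM = 134.971 − 175.346 = -40.375 → -40.4 mireds, a cooling shift.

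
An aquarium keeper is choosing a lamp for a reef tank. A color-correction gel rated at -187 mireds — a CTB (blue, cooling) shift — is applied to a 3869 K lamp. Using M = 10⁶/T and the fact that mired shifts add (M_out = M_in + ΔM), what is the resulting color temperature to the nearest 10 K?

13990 K

M_in = 10⁶/3869 = 258.46 mireds.
M_out = 258.46 + (-187) = 71.46 mireds.
T_out = 10⁶/71.46 = 13992.9 K → 13990 K.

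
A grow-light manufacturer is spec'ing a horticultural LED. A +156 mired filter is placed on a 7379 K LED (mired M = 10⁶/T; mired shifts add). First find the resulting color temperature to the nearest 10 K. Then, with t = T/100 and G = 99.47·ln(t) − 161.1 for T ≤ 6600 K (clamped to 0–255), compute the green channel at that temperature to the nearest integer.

M_in = 10⁶/7379 = 135.52; M_out = 135.52 + (+156) = 291.52.
T_out = 10⁶/291.52 = 3430.3 K → 3430 K; t = 34.3.
G = 99.47·ln 34.3 − 161.1 = 99.47·3.5351 − 161.1 = 190.541.
Rounded: 191.

191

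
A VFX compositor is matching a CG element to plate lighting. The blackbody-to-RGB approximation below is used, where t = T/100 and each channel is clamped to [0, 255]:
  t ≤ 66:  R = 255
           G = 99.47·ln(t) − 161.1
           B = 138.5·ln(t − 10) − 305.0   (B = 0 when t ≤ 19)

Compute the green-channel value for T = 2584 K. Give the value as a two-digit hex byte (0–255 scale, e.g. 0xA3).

0xA2

t = 2584/100 = 25.84; the t ≤ 66 branch applies.
G = 99.47·ln 25.84 − 161.1 = 99.47·3.2519 − 161.1 = 162.369.
Rounded: 162; in hex, 0xA2.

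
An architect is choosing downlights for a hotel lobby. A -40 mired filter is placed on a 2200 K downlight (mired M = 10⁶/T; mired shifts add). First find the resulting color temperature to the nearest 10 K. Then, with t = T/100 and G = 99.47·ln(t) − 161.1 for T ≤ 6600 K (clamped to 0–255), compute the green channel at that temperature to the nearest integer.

M_in = 10⁶/2200 = 454.55; M_out = 454.55 + (-40) = 414.55.
T_out = 10⁶/414.55 = 2412.3 K → 2410 K; t = 24.1.
G = 99.47·ln 24.1 − 161.1 = 99.47·3.1822 − 161.1 = 155.435.
Rounded: 155.

155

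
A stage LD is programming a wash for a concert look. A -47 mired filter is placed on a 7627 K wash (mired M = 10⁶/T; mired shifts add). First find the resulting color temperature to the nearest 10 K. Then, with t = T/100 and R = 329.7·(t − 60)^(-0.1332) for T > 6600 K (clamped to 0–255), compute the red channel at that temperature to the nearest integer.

M_in = 10⁶/7627 = 131.11; M_out = 131.11 + (-47) = 84.11.
T_out = 10⁶/84.11 = 11888.7 K → 11890 K; t = 118.9.
R = 329.7·(118.9 − 60)^(-0.1332) = 329.7·58.9^(-0.1332) = 329.7·0.58106 = 191.575.
Rounded: 192.

192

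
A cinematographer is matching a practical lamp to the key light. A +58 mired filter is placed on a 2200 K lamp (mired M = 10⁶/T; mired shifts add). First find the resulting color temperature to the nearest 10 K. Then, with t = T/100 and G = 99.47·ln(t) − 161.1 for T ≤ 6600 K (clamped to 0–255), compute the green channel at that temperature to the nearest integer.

M_in = 10⁶/2200 = 454.55; M_out = 454.55 + (+58) = 512.55.
T_out = 10⁶/512.55 = 1951.0 K → 1950 K; t = 19.5.
G = 99.47·ln 19.5 − 161.1 = 99.47·2.9704 − 161.1 = 134.367.
Rounded: 134.

134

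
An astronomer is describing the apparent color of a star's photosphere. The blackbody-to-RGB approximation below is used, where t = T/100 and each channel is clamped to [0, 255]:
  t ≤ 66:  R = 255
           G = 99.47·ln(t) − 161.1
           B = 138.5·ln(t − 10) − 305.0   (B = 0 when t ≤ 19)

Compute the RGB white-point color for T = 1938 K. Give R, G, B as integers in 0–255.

R=255, G=134, B=5

t = 1938/100 = 19.38; the t ≤ 66 branch applies.
R = 255 by definition for t ≤ 66.
G = 99.47·ln 19.38 − 161.1 = 99.47·2.9642 − 161.1 = 133.753.
B = 138.5·ln(19.38 − 10) − 305.0 = 138.5·ln 9.38 − 305.0 = 138.5·2.2386 − 305.0 = 5.043.
Rounded: (255, 134, 5).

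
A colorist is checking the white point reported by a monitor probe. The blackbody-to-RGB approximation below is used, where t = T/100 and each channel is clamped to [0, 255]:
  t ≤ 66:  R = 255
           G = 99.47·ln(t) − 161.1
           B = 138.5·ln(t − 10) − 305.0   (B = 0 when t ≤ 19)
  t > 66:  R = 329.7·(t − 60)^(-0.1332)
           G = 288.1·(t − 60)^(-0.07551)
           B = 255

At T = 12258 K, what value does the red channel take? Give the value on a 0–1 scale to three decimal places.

t = 12258/100 = 122.58; the t > 66 branch applies.
R = 329.7·(122.58 − 60)^(-0.1332) = 329.7·62.58^(-0.1332) = 329.7·0.57639 = 190.035.
On a 0–1 scale: 190.035/255 = 0.7452 → 0.745.

0.745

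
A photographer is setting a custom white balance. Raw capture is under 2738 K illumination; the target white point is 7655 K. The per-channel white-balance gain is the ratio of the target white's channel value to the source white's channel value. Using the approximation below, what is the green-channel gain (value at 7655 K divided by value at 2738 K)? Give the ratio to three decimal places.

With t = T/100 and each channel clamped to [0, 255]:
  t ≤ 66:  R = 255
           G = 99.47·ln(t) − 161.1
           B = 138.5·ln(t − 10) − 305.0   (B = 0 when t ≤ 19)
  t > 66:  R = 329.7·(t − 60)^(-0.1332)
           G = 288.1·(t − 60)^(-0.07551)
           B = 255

1.386

At 2738 K (t = 27.38):
  G = 99.47·ln 27.38 − 161.1 = 99.47·3.3098 − 161.1 = 168.127.
At 7655 K (t = 76.55):
  G = 288.1·(76.55 − 60)^(-0.07551) = 288.1·16.55^(-0.07551) = 288.1·0.80904 = 233.084.
Gain = 233.084 / 168.127 = 1.3864 → 1.386.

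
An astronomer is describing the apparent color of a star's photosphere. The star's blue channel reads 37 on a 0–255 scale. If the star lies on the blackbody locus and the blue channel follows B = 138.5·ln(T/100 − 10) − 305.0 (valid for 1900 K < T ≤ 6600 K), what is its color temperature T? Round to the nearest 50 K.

2200 K

ln(t − 10) = (37 + 305.0) / 138.5 = 2.4693.
t − 10 = e^2.4693 = 11.814, so t = 21.814.
T = 100·t = 2181 K → 2200 K to the nearest 50 K.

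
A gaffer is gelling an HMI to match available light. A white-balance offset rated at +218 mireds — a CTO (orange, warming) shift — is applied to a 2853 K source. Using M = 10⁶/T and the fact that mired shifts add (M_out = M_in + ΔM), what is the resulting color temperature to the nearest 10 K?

M_in = 10⁶/2853 = 350.51 mireds.
M_out = 350.51 + (+218) = 568.51 mireds.
T_out = 10⁶/568.51 = 1759.0 K → 1760 K.

1760 K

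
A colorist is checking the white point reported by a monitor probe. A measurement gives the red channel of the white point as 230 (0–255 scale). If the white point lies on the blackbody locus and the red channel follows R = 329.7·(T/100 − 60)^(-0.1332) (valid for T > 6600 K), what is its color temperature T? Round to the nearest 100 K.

7500 K

(t − 60)^(-0.1332) = 230/329.7 = 0.69760.
t − 60 = 0.69760^(1/-0.1332) = 0.69760^(-7.508) = 14.932, so t = 74.932.
T = 100·t = 7493 K → 7500 K to the nearest 100 K.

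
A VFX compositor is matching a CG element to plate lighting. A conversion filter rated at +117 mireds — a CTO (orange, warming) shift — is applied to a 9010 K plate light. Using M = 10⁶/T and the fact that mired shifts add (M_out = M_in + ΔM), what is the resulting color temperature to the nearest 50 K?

4400 K

M_in = 10⁶/9010 = 110.99 mireds.
M_out = 110.99 + (+117) = 227.99 mireds.
T_out = 10⁶/227.99 = 4386.2 K → 4400 K.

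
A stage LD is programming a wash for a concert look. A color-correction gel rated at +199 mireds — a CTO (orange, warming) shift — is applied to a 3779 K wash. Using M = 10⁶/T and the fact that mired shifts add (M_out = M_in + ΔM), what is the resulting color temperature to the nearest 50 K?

2150 K

M_in = 10⁶/3779 = 264.62 mireds.
M_out = 264.62 + (+199) = 463.62 mireds.
T_out = 10⁶/463.62 = 2156.9 K → 2150 K.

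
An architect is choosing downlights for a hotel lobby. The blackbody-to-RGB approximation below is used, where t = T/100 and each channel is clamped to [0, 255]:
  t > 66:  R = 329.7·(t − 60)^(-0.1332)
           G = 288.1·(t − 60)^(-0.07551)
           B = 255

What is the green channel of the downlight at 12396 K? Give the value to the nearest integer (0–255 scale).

t = 12396/100 = 123.96; the t > 66 branch applies.
G = 288.1·(123.96 − 60)^(-0.07551) = 288.1·63.96^(-0.07551) = 288.1·0.73053 = 210.465.
Rounded: 210.

210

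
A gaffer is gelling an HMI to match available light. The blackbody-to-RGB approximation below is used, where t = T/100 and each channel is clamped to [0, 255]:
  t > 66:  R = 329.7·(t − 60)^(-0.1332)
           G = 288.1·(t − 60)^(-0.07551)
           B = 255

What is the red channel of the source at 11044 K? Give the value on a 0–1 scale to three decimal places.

t = 11044/100 = 110.44; the t > 66 branch applies.
R = 329.7·(110.44 − 60)^(-0.1332) = 329.7·50.44^(-0.1332) = 329.7·0.59319 = 195.573.
On a 0–1 scale: 195.573/255 = 0.7670 → 0.767.

0.767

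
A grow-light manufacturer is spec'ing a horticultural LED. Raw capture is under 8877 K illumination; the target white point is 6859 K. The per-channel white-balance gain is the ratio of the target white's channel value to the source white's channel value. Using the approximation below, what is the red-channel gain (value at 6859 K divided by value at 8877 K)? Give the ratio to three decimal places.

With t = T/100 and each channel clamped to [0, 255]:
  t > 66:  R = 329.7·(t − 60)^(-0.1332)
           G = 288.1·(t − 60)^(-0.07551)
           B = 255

1.175

At 8877 K (t = 88.77):
  R = 329.7·(88.77 − 60)^(-0.1332) = 329.7·28.77^(-0.1332) = 329.7·0.63925 = 210.760.
At 6859 K (t = 68.59):
  R = 329.7·(68.59 − 60)^(-0.1332) = 329.7·8.59^(-0.1332) = 329.7·0.75092 = 247.577.
Gain = 247.577 / 210.760 = 1.1747 → 1.175.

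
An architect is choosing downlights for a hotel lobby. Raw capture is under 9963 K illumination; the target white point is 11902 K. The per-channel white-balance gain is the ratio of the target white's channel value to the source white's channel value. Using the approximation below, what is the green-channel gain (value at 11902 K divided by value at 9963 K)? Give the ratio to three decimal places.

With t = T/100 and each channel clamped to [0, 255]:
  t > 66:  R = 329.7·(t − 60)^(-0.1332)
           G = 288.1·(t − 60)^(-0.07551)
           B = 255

At 9963 K (t = 99.63):
  G = 288.1·(99.63 − 60)^(-0.07551) = 288.1·39.63^(-0.07551) = 288.1·0.75741 = 218.211.
At 11902 K (t = 119.02):
  G = 288.1·(119.02 − 60)^(-0.07551) = 288.1·59.02^(-0.07551) = 288.1·0.73497 = 211.746.
Gain = 211.746 / 218.211 = 0.9704 → 0.970.

0.970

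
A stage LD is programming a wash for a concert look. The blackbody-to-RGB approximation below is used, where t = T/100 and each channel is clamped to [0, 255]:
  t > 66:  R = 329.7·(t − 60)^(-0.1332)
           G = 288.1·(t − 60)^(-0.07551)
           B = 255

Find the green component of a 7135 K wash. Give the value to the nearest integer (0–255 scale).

t = 7135/100 = 71.35; the t > 66 branch applies.
G = 288.1·(71.35 − 60)^(-0.07551) = 288.1·11.35^(-0.07551) = 288.1·0.83241 = 239.817.
Rounded: 240.

240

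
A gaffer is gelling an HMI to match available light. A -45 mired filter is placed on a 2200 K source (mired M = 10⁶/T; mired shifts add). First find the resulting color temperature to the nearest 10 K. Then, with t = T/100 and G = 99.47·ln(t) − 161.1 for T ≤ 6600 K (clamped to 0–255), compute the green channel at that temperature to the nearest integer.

157

M_in = 10⁶/2200 = 454.55; M_out = 454.55 + (-45) = 409.55.
T_out = 10⁶/409.55 = 2441.7 K → 2440 K; t = 24.4.
G = 99.47·ln 24.4 − 161.1 = 99.47·3.1946 − 161.1 = 156.665.
Rounded: 157.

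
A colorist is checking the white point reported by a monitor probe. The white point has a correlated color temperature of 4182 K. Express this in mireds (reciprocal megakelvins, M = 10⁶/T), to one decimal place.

239.1 mireds

M = 10⁶ / 4182 = 239.120 → 239.1 mireds.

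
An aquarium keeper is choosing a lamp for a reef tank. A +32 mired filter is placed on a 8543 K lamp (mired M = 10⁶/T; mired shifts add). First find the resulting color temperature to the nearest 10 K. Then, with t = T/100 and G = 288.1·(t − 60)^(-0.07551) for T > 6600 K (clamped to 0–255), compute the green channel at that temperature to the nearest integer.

248

M_in = 10⁶/8543 = 117.05; M_out = 117.05 + (+32) = 149.05.
T_out = 10⁶/149.05 = 6708.9 K → 6710 K; t = 67.1.
G = 288.1·(67.1 − 60)^(-0.07551) = 288.1·7.1^(-0.07551) = 288.1·0.86243 = 248.465.
Rounded: 248.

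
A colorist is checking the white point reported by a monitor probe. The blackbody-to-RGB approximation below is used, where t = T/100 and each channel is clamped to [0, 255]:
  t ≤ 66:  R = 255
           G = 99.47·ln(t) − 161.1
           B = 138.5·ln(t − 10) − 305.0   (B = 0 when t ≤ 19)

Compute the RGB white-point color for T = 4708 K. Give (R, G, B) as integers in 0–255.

(255, 222, 195)

t = 4708/100 = 47.08; the t ≤ 66 branch applies.
R = 255 by definition for t ≤ 66.
G = 99.47·ln 47.08 − 161.1 = 99.47·3.8518 − 161.1 = 222.043.
B = 138.5·ln(47.08 − 10) − 305.0 = 138.5·ln 37.08 − 305.0 = 138.5·3.6131 − 305.0 = 195.411.
Rounded: (255, 222, 195).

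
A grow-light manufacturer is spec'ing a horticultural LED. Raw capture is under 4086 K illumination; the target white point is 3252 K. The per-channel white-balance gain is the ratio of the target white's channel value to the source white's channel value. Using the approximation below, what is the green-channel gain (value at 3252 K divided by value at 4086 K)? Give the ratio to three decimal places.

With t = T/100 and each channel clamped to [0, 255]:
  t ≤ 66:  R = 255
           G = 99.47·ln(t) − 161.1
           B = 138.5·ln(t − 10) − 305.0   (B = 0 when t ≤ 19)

At 4086 K (t = 40.86):
  G = 99.47·ln 40.86 − 161.1 = 99.47·3.7102 − 161.1 = 207.949.
At 3252 K (t = 32.52):
  G = 99.47·ln 32.52 − 161.1 = 99.47·3.4819 − 161.1 = 185.240.
Gain = 185.240 / 207.949 = 0.8908 → 0.891.

0.891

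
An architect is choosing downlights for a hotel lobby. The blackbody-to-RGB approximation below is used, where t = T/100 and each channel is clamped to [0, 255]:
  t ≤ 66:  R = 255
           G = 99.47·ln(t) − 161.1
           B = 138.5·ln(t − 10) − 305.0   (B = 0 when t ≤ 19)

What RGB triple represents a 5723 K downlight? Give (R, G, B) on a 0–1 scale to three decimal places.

(1.000, 0.947, 0.898)

t = 5723/100 = 57.23; the t ≤ 66 branch applies.
R = 255 by definition for t ≤ 66.
G = 99.47·ln 57.23 − 161.1 = 99.47·4.0471 − 161.1 = 241.463.
B = 138.5·ln(57.23 − 10) − 305.0 = 138.5·ln 47.23 − 305.0 = 138.5·3.8550 − 305.0 = 228.922.
Dividing each by 255: (1.0000, 0.9469, 0.8977) → (1.000, 0.947, 0.898).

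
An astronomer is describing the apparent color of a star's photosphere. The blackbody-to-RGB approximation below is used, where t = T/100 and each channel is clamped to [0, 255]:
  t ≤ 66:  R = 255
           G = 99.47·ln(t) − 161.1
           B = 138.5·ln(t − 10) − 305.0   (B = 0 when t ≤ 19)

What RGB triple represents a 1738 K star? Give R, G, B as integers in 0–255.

R=255, G=123, B=0

t = 1738/100 = 17.38; the t ≤ 66 branch applies.
R = 255 by definition for t ≤ 66.
G = 99.47·ln 17.38 − 161.1 = 99.47·2.8553 − 161.1 = 122.919.
t = 17.38 ≤ 19, so B = 0.
Rounded: (255, 123, 0).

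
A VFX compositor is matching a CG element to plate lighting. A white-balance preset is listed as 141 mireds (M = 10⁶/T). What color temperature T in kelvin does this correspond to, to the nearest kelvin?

T = 10⁶ / 141 = 7092.20 K → 7092 K.

7092 K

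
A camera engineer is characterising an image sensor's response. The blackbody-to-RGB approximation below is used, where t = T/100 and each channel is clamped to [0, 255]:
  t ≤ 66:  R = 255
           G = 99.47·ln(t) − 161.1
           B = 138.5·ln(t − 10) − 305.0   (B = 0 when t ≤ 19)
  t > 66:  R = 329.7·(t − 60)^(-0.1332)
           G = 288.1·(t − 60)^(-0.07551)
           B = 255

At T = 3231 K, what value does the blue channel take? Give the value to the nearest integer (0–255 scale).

125

t = 3231/100 = 32.31; the t ≤ 66 branch applies.
B = 138.5·ln(32.31 − 10) − 305.0 = 138.5·ln 22.31 − 305.0 = 138.5·3.1050 − 305.0 = 125.047.
Rounded: 125.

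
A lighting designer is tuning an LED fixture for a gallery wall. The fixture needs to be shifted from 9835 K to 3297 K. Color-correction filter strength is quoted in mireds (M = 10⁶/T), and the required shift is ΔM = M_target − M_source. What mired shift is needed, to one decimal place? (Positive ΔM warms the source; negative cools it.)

+201.6 mireds

M_source = 10⁶/9835 = 101.678; M_target = 10⁶/3297 = 303.306.
ΔM = 303.306 − 101.678 = 201.628 → +201.6 mireds, a warming shift.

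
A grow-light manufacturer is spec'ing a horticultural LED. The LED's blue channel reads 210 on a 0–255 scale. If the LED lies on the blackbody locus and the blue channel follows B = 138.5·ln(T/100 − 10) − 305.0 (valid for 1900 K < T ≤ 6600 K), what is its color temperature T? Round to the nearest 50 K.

5100 K

ln(t − 10) = (210 + 305.0) / 138.5 = 3.7184.
t − 10 = e^3.7184 = 41.199, so t = 51.199.
T = 100·t = 5120 K → 5100 K to the nearest 50 K.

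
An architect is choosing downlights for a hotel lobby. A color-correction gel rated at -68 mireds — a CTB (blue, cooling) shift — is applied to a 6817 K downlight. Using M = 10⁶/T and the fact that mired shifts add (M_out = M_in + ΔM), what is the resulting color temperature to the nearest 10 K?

M_in = 10⁶/6817 = 146.69 mireds.
M_out = 146.69 + (-68) = 78.69 mireds.
T_out = 10⁶/78.69 = 12707.8 K → 12710 K.

12710 K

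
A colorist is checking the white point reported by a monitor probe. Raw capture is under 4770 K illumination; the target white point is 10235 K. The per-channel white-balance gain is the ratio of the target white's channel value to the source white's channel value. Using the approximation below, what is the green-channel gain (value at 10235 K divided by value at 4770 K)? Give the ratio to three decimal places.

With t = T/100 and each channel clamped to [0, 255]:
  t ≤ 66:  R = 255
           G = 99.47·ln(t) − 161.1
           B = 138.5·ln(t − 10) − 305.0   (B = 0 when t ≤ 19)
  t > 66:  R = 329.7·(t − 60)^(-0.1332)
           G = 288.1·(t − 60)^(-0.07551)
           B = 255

At 4770 K (t = 47.7):
  G = 99.47·ln 47.7 − 161.1 = 99.47·3.8649 − 161.1 = 223.345.
At 10235 K (t = 102.35):
  G = 288.1·(102.35 − 60)^(-0.07551) = 288.1·42.35^(-0.07551) = 288.1·0.75363 = 217.120.
Gain = 217.120 / 223.345 = 0.9721 → 0.972.

0.972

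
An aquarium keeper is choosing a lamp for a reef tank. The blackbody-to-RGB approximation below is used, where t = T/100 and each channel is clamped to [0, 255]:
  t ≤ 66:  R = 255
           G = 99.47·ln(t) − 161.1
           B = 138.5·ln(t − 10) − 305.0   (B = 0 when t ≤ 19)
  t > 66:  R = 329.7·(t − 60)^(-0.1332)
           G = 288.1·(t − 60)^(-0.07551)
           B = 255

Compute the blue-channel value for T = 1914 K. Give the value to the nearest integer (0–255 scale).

1

t = 1914/100 = 19.14; the t ≤ 66 branch applies.
B = 138.5·ln(19.14 − 10) − 305.0 = 138.5·ln 9.14 − 305.0 = 138.5·2.2127 − 305.0 = 1.453.
Rounded: 1.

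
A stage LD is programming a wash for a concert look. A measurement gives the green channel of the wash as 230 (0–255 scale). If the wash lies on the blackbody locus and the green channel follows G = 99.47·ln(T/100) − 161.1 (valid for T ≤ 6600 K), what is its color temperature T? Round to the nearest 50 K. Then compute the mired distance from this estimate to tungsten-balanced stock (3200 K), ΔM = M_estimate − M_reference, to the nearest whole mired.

-116 mireds

ln t = (230 + 161.1) / 99.47 = 3.9318.
t = e^3.9318 = 51.001.
T = 100·t = 5100 K → 5100 K to the nearest 50 K.
M_estimate = 10⁶/5100 = 196.08; M_reference = 10⁶/3200 = 312.50.
ΔM = 196.08 − 312.50 = -116.42 → -116 mireds.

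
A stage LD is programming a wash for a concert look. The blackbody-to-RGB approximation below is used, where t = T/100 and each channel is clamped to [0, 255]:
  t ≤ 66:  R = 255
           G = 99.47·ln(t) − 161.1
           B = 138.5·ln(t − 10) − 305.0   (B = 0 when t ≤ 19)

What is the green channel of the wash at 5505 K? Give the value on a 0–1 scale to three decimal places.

t = 5505/100 = 55.05; the t ≤ 66 branch applies.
G = 99.47·ln 55.05 − 161.1 = 99.47·4.0082 − 161.1 = 237.600.
On a 0–1 scale: 237.600/255 = 0.9318 → 0.932.

0.932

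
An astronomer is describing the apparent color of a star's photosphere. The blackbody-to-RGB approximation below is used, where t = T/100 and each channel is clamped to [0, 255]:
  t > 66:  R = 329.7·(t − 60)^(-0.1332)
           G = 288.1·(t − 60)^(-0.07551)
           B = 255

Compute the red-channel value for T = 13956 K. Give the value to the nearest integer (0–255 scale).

t = 13956/100 = 139.56; the t > 66 branch applies.
R = 329.7·(139.56 − 60)^(-0.1332) = 329.7·79.56^(-0.1332) = 329.7·0.55825 = 184.054.
Rounded: 184.

184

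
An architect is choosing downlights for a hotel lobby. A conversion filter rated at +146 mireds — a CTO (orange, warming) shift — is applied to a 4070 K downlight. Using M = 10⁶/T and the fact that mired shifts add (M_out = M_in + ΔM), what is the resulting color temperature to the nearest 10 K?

2550 K

M_in = 10⁶/4070 = 245.70 mireds.
M_out = 245.70 + (+146) = 391.70 mireds.
T_out = 10⁶/391.70 = 2553.0 K → 2550 K.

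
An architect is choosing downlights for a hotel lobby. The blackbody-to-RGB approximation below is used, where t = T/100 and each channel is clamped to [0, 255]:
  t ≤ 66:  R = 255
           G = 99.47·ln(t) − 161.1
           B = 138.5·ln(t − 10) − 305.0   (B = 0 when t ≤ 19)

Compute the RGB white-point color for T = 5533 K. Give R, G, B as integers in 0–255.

t = 5533/100 = 55.33; the t ≤ 66 branch applies.
R = 255 by definition for t ≤ 66.
G = 99.47·ln 55.33 − 161.1 = 99.47·4.0133 − 161.1 = 238.104.
B = 138.5·ln(55.33 − 10) − 305.0 = 138.5·ln 45.33 − 305.0 = 138.5·3.8140 − 305.0 = 223.235.
Rounded: (255, 238, 223).

R=255, G=238, B=223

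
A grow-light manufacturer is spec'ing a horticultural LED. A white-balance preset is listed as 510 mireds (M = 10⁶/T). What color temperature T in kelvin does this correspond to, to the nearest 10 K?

1960 K

T = 10⁶ / 510 = 1960.78 K → 1960 K.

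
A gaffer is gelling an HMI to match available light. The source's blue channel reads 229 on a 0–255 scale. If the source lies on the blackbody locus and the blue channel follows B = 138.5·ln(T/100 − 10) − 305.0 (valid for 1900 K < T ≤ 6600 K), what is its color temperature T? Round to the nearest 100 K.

ln(t − 10) = (229 + 305.0) / 138.5 = 3.8556.
t − 10 = e^3.8556 = 47.257, so t = 57.257.
T = 100·t = 5726 K → 5700 K to the nearest 100 K.

5700 K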